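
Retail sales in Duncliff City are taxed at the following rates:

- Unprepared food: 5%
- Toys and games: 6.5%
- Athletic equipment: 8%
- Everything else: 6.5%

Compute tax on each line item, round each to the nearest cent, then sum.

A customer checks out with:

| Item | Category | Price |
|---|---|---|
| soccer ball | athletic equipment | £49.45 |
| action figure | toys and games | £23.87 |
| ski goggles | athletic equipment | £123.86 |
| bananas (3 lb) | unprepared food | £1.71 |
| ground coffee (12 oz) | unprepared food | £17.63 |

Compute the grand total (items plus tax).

Soccer ball £49.45: athletic equipment → 8% → £3.96
Action figure £23.87: toys and games → 6.5% → £1.55
Ski goggles £123.86: athletic equipment → 8% → £9.91
Bananas (3 lb) £1.71: unprepared food → 5% → £0.09
Ground coffee (12 oz) £17.63: unprepared food → 5% → £0.88
Subtotal = £216.52; tax = £16.39; total due = £232.91

£232.91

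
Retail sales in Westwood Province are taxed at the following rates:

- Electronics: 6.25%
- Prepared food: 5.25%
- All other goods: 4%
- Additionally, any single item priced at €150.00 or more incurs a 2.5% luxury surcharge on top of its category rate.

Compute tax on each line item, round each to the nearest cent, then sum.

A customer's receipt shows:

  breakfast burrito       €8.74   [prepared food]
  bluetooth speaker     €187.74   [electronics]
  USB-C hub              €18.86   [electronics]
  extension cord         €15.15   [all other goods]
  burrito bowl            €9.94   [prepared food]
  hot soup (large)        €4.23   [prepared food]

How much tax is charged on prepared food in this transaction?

€1.20

Breakfast burrito €8.74: prepared food → 5.25% → €0.46
Burrito bowl €9.94: prepared food → 5.25% → €0.52
Hot soup (large) €4.23: prepared food → 5.25% → €0.22
Tax on prepared food = €0.46 + €0.52 + €0.22 = €1.20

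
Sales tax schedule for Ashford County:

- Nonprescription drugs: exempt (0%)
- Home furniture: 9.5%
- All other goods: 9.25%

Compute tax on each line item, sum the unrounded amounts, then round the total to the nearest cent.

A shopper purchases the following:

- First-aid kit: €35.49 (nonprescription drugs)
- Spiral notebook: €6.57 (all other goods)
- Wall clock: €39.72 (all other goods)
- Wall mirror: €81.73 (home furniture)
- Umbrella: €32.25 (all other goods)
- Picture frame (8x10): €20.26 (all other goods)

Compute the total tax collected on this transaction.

€16.90

First-aid kit €35.49: nonprescription drugs → 0% → €0.00
Spiral notebook €6.57: all other goods → 9.25% → €0.607725
Wall clock €39.72: all other goods → 9.25% → €3.6741
Wall mirror €81.73: home furniture → 9.5% → €7.76435
Umbrella €32.25: all other goods → 9.25% → €2.983125
Picture frame (8x10) €20.26: all other goods → 9.25% → €1.87405
Unrounded tax sum = €16.90335 → €16.90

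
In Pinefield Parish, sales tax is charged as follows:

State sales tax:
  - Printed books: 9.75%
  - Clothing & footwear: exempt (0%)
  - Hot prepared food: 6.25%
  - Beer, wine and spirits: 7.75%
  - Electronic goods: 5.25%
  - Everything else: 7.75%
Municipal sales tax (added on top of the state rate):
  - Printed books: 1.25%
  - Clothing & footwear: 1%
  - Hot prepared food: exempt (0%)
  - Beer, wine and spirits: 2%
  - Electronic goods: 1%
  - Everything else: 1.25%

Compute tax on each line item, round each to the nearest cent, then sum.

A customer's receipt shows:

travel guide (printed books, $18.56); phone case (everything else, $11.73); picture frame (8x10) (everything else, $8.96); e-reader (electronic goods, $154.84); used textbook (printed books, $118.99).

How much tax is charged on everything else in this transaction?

Phone case $11.73: everything else → 7.75% + 1.25% municipal = 9% → $1.06
Picture frame (8x10) $8.96: everything else → 7.75% + 1.25% municipal = 9% → $0.81
Tax on everything else = $1.06 + $0.81 = $1.87

$1.87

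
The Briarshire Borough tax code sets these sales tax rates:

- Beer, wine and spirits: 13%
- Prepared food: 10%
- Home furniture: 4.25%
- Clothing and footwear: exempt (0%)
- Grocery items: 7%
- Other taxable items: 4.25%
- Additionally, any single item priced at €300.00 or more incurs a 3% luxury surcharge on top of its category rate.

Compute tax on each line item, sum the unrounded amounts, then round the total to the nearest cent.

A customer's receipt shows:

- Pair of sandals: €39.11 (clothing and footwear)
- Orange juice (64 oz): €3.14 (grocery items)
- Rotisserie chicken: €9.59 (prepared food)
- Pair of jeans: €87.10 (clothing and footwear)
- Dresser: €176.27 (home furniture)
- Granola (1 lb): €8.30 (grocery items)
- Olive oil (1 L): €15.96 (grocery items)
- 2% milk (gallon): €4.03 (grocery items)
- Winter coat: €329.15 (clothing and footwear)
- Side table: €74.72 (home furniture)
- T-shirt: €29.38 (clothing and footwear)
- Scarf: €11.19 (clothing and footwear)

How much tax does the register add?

€23.70

Pair of sandals €39.11: clothing and footwear → 0% → €0.00
Orange juice (64 oz) €3.14: grocery items → 7% → €0.2198
Rotisserie chicken €9.59: prepared food → 10% → €0.959
Pair of jeans €87.10: clothing and footwear → 0% → €0.00
Dresser €176.27: home furniture → 4.25% → €7.491475
Granola (1 lb) €8.30: grocery items → 7% → €0.581
Olive oil (1 L) €15.96: grocery items → 7% → €1.1172
2% milk (gallon) €4.03: grocery items → 7% → €0.2821
Winter coat €329.15: clothing and footwear → 0% + 3% surcharge = 3% → €9.8745
Side table €74.72: home furniture → 4.25% → €3.1756
T-shirt €29.38: clothing and footwear → 0% → €0.00
Scarf €11.19: clothing and footwear → 0% → €0.00
Unrounded tax sum = €23.700675 → €23.70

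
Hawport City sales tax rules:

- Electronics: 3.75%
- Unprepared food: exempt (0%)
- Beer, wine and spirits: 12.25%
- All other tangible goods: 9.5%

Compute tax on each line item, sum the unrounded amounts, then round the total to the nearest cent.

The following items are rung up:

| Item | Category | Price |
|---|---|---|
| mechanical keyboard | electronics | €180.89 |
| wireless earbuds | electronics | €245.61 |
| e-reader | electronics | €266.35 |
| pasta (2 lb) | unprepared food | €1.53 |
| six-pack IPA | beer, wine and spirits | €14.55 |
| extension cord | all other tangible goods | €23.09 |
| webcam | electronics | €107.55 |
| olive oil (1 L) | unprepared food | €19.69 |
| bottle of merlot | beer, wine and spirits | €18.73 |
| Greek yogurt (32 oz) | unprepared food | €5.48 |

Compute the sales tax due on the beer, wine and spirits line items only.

€4.08

Six-pack IPA €14.55: beer, wine and spirits → 12.25% → €1.782375
Bottle of merlot €18.73: beer, wine and spirits → 12.25% → €2.294425
Tax on beer, wine and spirits: unrounded sum = €4.0768 → €4.08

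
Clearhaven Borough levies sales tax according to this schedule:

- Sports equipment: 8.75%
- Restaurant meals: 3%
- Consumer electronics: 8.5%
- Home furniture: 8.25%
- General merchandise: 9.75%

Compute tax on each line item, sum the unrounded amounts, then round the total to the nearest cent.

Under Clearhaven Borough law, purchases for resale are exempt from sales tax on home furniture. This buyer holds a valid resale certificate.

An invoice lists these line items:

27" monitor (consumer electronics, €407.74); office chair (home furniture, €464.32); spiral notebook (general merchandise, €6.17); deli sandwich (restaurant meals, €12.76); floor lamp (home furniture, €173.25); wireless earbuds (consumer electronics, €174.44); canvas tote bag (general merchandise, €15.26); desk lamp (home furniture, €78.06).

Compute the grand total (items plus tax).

27" monitor €407.74: consumer electronics → 8.5% → €34.6579
Office chair €464.32: home furniture, buyer-exempt → 0% → €0.00
Spiral notebook €6.17: general merchandise → 9.75% → €0.601575
Deli sandwich €12.76: restaurant meals → 3% → €0.3828
Floor lamp €173.25: home furniture, buyer-exempt → 0% → €0.00
Wireless earbuds €174.44: consumer electronics → 8.5% → €14.8274
Canvas tote bag €15.26: general merchandise → 9.75% → €1.48785
Desk lamp €78.06: home furniture, buyer-exempt → 0% → €0.00
Subtotal = €1332.00; unrounded tax = €51.957525 → €51.96; total due = €1383.96

€1383.96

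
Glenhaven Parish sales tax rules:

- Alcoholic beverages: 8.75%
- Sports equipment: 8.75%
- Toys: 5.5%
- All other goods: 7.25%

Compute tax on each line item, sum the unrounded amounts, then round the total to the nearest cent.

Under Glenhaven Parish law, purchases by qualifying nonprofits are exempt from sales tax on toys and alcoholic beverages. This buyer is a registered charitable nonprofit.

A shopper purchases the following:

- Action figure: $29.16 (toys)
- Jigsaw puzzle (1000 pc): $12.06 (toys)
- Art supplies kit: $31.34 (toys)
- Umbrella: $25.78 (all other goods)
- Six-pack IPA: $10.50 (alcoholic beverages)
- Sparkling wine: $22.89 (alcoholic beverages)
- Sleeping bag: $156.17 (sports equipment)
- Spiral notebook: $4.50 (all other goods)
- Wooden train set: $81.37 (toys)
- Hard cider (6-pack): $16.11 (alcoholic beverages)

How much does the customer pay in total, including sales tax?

$405.74

Action figure $29.16: toys, buyer-exempt → 0% → $0.00
Jigsaw puzzle (1000 pc) $12.06: toys, buyer-exempt → 0% → $0.00
Art supplies kit $31.34: toys, buyer-exempt → 0% → $0.00
Umbrella $25.78: all other goods → 7.25% → $1.86905
Six-pack IPA $10.50: alcoholic beverages, buyer-exempt → 0% → $0.00
Sparkling wine $22.89: alcoholic beverages, buyer-exempt → 0% → $0.00
Sleeping bag $156.17: sports equipment → 8.75% → $13.664875
Spiral notebook $4.50: all other goods → 7.25% → $0.32625
Wooden train set $81.37: toys, buyer-exempt → 0% → $0.00
Hard cider (6-pack) $16.11: alcoholic beverages, buyer-exempt → 0% → $0.00
Subtotal = $389.88; unrounded tax = $15.860175 → $15.86; total due = $405.74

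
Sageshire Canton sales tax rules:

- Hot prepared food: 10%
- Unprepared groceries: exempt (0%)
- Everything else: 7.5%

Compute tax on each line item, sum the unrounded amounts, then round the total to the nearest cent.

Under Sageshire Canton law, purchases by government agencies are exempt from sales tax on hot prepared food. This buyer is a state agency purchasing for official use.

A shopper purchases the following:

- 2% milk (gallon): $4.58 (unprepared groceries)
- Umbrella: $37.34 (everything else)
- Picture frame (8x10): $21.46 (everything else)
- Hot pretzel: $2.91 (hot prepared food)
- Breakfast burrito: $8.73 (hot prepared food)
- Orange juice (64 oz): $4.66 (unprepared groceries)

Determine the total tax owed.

$4.41

2% milk (gallon) $4.58: unprepared groceries → 0% → $0.00
Umbrella $37.34: everything else → 7.5% → $2.8005
Picture frame (8x10) $21.46: everything else → 7.5% → $1.6095
Hot pretzel $2.91: hot prepared food, buyer-exempt → 0% → $0.00
Breakfast burrito $8.73: hot prepared food, buyer-exempt → 0% → $0.00
Orange juice (64 oz) $4.66: unprepared groceries → 0% → $0.00
Unrounded tax sum = $4.41 → $4.41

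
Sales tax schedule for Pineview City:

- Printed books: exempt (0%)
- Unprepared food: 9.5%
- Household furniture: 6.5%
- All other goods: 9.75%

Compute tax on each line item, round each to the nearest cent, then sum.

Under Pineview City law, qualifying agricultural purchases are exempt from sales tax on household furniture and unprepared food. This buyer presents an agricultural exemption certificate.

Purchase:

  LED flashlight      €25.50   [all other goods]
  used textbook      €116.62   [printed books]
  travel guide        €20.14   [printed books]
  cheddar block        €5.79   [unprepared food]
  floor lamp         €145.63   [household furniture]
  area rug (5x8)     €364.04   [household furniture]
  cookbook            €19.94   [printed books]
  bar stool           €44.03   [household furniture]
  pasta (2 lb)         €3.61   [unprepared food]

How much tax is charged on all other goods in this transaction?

LED flashlight €25.50: all other goods → 9.75% → €2.49
Tax on all other goods = €2.49

€2.49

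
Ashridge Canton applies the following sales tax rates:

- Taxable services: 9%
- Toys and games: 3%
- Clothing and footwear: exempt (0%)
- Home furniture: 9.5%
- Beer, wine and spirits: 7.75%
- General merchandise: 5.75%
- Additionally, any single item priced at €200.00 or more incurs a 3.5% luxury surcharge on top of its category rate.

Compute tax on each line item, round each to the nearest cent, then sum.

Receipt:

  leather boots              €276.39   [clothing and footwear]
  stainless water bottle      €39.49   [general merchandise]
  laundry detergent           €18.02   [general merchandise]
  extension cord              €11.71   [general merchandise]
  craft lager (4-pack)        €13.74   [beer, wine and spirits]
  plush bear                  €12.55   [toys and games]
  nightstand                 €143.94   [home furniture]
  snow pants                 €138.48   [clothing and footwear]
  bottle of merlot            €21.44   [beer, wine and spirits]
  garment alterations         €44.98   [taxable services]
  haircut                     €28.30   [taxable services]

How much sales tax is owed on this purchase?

€37.02

Leather boots €276.39: clothing and footwear → 0% + 3.5% surcharge = 3.5% → €9.67
Stainless water bottle €39.49: general merchandise → 5.75% → €2.27
Laundry detergent €18.02: general merchandise → 5.75% → €1.04
Extension cord €11.71: general merchandise → 5.75% → €0.67
Craft lager (4-pack) €13.74: beer, wine and spirits → 7.75% → €1.06
Plush bear €12.55: toys and games → 3% → €0.38
Nightstand €143.94: home furniture → 9.5% → €13.67
Snow pants €138.48: clothing and footwear → 0% → €0.00
Bottle of merlot €21.44: beer, wine and spirits → 7.75% → €1.66
Garment alterations €44.98: taxable services → 9% → €4.05
Haircut €28.30: taxable services → 9% → €2.55
Total tax = €9.67 + €2.27 + €1.04 + €0.67 + €1.06 + €0.38 + €13.67 + €1.66 + €4.05 + €2.55 = €37.02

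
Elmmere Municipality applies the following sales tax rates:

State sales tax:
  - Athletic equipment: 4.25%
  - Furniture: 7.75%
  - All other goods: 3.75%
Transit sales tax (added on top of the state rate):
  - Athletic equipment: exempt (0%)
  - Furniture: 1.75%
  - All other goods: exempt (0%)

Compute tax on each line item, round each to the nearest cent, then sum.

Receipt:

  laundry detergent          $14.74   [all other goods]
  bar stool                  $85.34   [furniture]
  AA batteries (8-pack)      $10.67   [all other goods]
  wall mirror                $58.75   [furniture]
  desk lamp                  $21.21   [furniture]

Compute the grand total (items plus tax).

$207.36

Laundry detergent $14.74: all other goods → 3.75% + 0% transit = 3.75% → $0.55
Bar stool $85.34: furniture → 7.75% + 1.75% transit = 9.5% → $8.11
AA batteries (8-pack) $10.67: all other goods → 3.75% + 0% transit = 3.75% → $0.40
Wall mirror $58.75: furniture → 7.75% + 1.75% transit = 9.5% → $5.58
Desk lamp $21.21: furniture → 7.75% + 1.75% transit = 9.5% → $2.01
Subtotal = $190.71; tax = $16.65; total due = $207.36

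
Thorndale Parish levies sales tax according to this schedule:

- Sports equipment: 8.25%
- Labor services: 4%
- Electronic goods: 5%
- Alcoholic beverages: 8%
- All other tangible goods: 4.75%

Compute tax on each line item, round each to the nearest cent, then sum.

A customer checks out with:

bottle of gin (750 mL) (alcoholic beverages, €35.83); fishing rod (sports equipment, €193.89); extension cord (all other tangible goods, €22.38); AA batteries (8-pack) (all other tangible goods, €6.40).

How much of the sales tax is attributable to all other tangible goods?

€1.36

Extension cord €22.38: all other tangible goods → 4.75% → €1.06
AA batteries (8-pack) €6.40: all other tangible goods → 4.75% → €0.30
Tax on all other tangible goods = €1.06 + €0.30 = €1.36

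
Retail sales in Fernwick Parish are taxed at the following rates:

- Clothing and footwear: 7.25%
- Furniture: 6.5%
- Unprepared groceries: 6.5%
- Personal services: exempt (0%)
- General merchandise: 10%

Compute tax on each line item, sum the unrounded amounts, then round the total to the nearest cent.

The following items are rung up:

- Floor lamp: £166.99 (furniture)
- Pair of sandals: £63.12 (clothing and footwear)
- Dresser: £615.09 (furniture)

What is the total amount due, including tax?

Floor lamp £166.99: furniture → 6.5% → £10.85435
Pair of sandals £63.12: clothing and footwear → 7.25% → £4.5762
Dresser £615.09: furniture → 6.5% → £39.98085
Subtotal = £845.20; unrounded tax = £55.4114 → £55.41; total due = £900.61

£900.61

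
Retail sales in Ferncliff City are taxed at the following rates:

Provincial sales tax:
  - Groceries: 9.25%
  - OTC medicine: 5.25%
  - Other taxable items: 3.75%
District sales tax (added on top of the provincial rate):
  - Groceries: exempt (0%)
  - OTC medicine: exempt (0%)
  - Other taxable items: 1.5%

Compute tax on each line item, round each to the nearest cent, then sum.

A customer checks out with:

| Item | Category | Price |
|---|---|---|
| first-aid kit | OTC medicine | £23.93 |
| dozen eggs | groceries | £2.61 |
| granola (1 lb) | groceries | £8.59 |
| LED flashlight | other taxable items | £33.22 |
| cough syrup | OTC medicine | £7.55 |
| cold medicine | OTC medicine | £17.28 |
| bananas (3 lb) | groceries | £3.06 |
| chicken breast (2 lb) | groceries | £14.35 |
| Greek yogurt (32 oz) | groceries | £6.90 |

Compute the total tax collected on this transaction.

First-aid kit £23.93: OTC medicine → 5.25% + 0% district = 5.25% → £1.26
Dozen eggs £2.61: groceries → 9.25% + 0% district = 9.25% → £0.24
Granola (1 lb) £8.59: groceries → 9.25% + 0% district = 9.25% → £0.79
LED flashlight £33.22: other taxable items → 3.75% + 1.5% district = 5.25% → £1.74
Cough syrup £7.55: OTC medicine → 5.25% + 0% district = 5.25% → £0.40
Cold medicine £17.28: OTC medicine → 5.25% + 0% district = 5.25% → £0.91
Bananas (3 lb) £3.06: groceries → 9.25% + 0% district = 9.25% → £0.28
Chicken breast (2 lb) £14.35: groceries → 9.25% + 0% district = 9.25% → £1.33
Greek yogurt (32 oz) £6.90: groceries → 9.25% + 0% district = 9.25% → £0.64
Total tax = £1.26 + £0.24 + £0.79 + £1.74 + £0.40 + £0.91 + £0.28 + £1.33 + £0.64 = £7.59

£7.59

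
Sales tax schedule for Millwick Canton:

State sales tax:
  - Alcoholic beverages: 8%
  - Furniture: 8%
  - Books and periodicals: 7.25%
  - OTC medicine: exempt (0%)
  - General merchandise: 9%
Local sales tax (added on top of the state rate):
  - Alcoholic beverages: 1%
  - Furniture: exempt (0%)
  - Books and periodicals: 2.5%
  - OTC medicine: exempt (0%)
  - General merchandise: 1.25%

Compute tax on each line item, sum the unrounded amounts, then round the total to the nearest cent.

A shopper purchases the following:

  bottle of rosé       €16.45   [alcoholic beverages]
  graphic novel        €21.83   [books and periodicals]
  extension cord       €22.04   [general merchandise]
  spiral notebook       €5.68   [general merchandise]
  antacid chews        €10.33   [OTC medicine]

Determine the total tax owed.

Bottle of rosé €16.45: alcoholic beverages → 8% + 1% local = 9% → €1.4805
Graphic novel €21.83: books and periodicals → 7.25% + 2.5% local = 9.75% → €2.128425
Extension cord €22.04: general merchandise → 9% + 1.25% local = 10.25% → €2.2591
Spiral notebook €5.68: general merchandise → 9% + 1.25% local = 10.25% → €0.5822
Antacid chews €10.33: OTC medicine → 0% + 0% local = 0% → €0.00
Unrounded tax sum = €6.450225 → €6.45

€6.45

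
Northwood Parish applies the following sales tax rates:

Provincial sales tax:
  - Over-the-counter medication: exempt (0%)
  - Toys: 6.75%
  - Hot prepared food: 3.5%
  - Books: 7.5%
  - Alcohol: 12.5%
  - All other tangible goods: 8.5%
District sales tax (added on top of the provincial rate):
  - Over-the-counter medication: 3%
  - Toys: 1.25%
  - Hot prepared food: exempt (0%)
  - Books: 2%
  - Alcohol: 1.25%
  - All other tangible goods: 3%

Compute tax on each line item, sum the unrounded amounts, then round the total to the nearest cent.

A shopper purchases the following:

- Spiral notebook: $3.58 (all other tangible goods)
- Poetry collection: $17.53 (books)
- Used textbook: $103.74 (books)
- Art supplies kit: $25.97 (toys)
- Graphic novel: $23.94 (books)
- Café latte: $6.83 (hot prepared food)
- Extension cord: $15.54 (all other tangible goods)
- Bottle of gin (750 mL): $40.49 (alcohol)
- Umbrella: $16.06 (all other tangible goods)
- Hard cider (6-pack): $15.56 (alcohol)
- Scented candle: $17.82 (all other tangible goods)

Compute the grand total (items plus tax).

Spiral notebook $3.58: all other tangible goods → 8.5% + 3% district = 11.5% → $0.4117
Poetry collection $17.53: books → 7.5% + 2% district = 9.5% → $1.66535
Used textbook $103.74: books → 7.5% + 2% district = 9.5% → $9.8553
Art supplies kit $25.97: toys → 6.75% + 1.25% district = 8% → $2.0776
Graphic novel $23.94: books → 7.5% + 2% district = 9.5% → $2.2743
Café latte $6.83: hot prepared food → 3.5% + 0% district = 3.5% → $0.23905
Extension cord $15.54: all other tangible goods → 8.5% + 3% district = 11.5% → $1.7871
Bottle of gin (750 mL) $40.49: alcohol → 12.5% + 1.25% district = 13.75% → $5.567375
Umbrella $16.06: all other tangible goods → 8.5% + 3% district = 11.5% → $1.8469
Hard cider (6-pack) $15.56: alcohol → 12.5% + 1.25% district = 13.75% → $2.1395
Scented candle $17.82: all other tangible goods → 8.5% + 3% district = 11.5% → $2.0493
Subtotal = $287.06; unrounded tax = $29.913475 → $29.91; total due = $316.97

$316.97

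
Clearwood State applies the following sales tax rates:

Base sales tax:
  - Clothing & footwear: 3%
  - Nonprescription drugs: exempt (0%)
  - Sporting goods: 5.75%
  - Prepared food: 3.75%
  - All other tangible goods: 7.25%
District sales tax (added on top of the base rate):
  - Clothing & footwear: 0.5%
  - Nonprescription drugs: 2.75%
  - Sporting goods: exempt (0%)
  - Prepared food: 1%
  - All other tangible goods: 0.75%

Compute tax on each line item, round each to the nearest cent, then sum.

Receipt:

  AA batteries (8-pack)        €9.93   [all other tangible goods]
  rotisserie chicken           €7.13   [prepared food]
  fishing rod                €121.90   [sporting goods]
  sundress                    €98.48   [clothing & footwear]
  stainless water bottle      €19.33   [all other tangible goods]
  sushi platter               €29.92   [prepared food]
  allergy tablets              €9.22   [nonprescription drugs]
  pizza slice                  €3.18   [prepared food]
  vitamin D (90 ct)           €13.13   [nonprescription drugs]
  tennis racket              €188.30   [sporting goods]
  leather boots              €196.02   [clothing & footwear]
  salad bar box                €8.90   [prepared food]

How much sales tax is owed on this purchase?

AA batteries (8-pack) €9.93: all other tangible goods → 7.25% + 0.75% district = 8% → €0.79
Rotisserie chicken €7.13: prepared food → 3.75% + 1% district = 4.75% → €0.34
Fishing rod €121.90: sporting goods → 5.75% + 0% district = 5.75% → €7.01
Sundress €98.48: clothing & footwear → 3% + 0.5% district = 3.5% → €3.45
Stainless water bottle €19.33: all other tangible goods → 7.25% + 0.75% district = 8% → €1.55
Sushi platter €29.92: prepared food → 3.75% + 1% district = 4.75% → €1.42
Allergy tablets €9.22: nonprescription drugs → 0% + 2.75% district = 2.75% → €0.25
Pizza slice €3.18: prepared food → 3.75% + 1% district = 4.75% → €0.15
Vitamin D (90 ct) €13.13: nonprescription drugs → 0% + 2.75% district = 2.75% → €0.36
Tennis racket €188.30: sporting goods → 5.75% + 0% district = 5.75% → €10.83
Leather boots €196.02: clothing & footwear → 3% + 0.5% district = 3.5% → €6.86
Salad bar box €8.90: prepared food → 3.75% + 1% district = 4.75% → €0.42
Total tax = €0.79 + €0.34 + €7.01 + €3.45 + €1.55 + €1.42 + €0.25 + €0.15 + €0.36 + €10.83 + €6.86 + €0.42 = €33.43

€33.43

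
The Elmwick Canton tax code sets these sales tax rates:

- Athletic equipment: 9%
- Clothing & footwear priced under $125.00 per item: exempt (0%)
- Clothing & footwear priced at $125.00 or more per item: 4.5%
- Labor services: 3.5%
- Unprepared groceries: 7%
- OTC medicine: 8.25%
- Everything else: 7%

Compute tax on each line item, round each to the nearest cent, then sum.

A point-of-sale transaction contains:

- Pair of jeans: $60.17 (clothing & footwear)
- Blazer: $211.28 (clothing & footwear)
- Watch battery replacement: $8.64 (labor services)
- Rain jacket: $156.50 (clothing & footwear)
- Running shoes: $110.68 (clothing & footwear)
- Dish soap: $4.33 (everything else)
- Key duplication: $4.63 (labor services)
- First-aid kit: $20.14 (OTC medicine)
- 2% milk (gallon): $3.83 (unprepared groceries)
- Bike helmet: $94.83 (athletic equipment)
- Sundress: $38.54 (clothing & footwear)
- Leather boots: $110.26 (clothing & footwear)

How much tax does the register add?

$27.77

Pair of jeans $60.17: clothing & footwear, under $125.00 → 0% → $0.00
Blazer $211.28: clothing & footwear, $125.00 or more → 4.5% → $9.51
Watch battery replacement $8.64: labor services → 3.5% → $0.30
Rain jacket $156.50: clothing & footwear, $125.00 or more → 4.5% → $7.04
Running shoes $110.68: clothing & footwear, under $125.00 → 0% → $0.00
Dish soap $4.33: everything else → 7% → $0.30
Key duplication $4.63: labor services → 3.5% → $0.16
First-aid kit $20.14: OTC medicine → 8.25% → $1.66
2% milk (gallon) $3.83: unprepared groceries → 7% → $0.27
Bike helmet $94.83: athletic equipment → 9% → $8.53
Sundress $38.54: clothing & footwear, under $125.00 → 0% → $0.00
Leather boots $110.26: clothing & footwear, under $125.00 → 0% → $0.00
Total tax = $9.51 + $0.30 + $7.04 + $0.30 + $0.16 + $1.66 + $0.27 + $8.53 = $27.77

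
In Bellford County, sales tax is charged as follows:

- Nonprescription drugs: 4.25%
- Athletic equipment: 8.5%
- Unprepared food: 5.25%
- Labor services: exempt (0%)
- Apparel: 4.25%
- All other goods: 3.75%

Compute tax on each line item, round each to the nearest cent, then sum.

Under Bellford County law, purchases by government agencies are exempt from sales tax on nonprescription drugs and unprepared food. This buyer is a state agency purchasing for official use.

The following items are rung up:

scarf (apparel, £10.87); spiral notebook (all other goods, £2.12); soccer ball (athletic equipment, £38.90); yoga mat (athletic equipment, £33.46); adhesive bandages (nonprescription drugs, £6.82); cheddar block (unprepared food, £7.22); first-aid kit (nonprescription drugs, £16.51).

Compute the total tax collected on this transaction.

Scarf £10.87: apparel → 4.25% → £0.46
Spiral notebook £2.12: all other goods → 3.75% → £0.08
Soccer ball £38.90: athletic equipment → 8.5% → £3.31
Yoga mat £33.46: athletic equipment → 8.5% → £2.84
Adhesive bandages £6.82: nonprescription drugs, buyer-exempt → 0% → £0.00
Cheddar block £7.22: unprepared food, buyer-exempt → 0% → £0.00
First-aid kit £16.51: nonprescription drugs, buyer-exempt → 0% → £0.00
Total tax = £0.46 + £0.08 + £3.31 + £2.84 = £6.69

£6.69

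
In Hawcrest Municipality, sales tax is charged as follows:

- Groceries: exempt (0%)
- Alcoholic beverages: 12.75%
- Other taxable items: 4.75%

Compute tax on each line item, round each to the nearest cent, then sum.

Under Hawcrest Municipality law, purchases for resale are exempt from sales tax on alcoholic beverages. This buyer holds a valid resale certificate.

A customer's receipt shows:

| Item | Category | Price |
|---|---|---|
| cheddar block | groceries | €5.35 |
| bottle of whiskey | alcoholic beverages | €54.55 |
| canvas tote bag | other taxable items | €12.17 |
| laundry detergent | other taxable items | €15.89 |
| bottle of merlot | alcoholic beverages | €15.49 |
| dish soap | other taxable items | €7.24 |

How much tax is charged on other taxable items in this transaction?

€1.67

Canvas tote bag €12.17: other taxable items → 4.75% → €0.58
Laundry detergent €15.89: other taxable items → 4.75% → €0.75
Dish soap €7.24: other taxable items → 4.75% → €0.34
Tax on other taxable items = €0.58 + €0.75 + €0.34 = €1.67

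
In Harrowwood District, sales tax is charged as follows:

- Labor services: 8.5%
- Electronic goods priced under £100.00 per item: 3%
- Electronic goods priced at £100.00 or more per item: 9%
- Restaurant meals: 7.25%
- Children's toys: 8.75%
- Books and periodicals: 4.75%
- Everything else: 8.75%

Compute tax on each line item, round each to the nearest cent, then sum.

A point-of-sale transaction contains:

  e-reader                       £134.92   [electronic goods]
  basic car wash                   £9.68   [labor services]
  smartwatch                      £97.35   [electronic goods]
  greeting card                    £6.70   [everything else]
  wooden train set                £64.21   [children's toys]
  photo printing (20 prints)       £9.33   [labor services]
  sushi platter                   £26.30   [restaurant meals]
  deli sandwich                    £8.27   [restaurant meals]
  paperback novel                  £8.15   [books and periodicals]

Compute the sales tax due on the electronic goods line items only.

E-reader £134.92: electronic goods, £100.00 or more → 9% → £12.14
Smartwatch £97.35: electronic goods, under £100.00 → 3% → £2.92
Tax on electronic goods = £12.14 + £2.92 = £15.06

£15.06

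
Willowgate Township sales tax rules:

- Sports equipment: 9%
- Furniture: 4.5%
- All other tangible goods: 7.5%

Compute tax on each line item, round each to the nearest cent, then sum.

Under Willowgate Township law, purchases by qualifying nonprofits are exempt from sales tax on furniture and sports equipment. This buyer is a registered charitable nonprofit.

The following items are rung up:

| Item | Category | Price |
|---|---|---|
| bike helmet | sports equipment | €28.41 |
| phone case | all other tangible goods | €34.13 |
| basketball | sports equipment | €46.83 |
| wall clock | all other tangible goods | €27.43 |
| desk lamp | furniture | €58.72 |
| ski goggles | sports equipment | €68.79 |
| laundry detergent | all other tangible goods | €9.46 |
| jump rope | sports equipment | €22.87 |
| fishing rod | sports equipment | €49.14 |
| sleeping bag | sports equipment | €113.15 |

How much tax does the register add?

€5.33

Bike helmet €28.41: sports equipment, buyer-exempt → 0% → €0.00
Phone case €34.13: all other tangible goods → 7.5% → €2.56
Basketball €46.83: sports equipment, buyer-exempt → 0% → €0.00
Wall clock €27.43: all other tangible goods → 7.5% → €2.06
Desk lamp €58.72: furniture, buyer-exempt → 0% → €0.00
Ski goggles €68.79: sports equipment, buyer-exempt → 0% → €0.00
Laundry detergent €9.46: all other tangible goods → 7.5% → €0.71
Jump rope €22.87: sports equipment, buyer-exempt → 0% → €0.00
Fishing rod €49.14: sports equipment, buyer-exempt → 0% → €0.00
Sleeping bag €113.15: sports equipment, buyer-exempt → 0% → €0.00
Total tax = €2.56 + €2.06 + €0.71 = €5.33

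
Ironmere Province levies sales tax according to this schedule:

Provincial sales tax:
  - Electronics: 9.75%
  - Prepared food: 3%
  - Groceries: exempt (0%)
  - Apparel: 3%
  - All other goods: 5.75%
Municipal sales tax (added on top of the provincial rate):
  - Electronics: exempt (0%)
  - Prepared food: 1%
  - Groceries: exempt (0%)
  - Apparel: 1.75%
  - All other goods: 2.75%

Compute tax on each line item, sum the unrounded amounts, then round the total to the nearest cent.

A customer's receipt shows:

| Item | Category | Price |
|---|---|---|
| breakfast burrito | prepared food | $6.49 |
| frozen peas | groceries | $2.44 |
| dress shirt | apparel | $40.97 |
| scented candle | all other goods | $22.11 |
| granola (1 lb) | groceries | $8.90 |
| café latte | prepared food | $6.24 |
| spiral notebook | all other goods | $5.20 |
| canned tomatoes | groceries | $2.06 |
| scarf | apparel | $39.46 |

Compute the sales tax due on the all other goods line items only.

Scented candle $22.11: all other goods → 5.75% + 2.75% municipal = 8.5% → $1.87935
Spiral notebook $5.20: all other goods → 5.75% + 2.75% municipal = 8.5% → $0.442
Tax on all other goods: unrounded sum = $2.32135 → $2.32

$2.32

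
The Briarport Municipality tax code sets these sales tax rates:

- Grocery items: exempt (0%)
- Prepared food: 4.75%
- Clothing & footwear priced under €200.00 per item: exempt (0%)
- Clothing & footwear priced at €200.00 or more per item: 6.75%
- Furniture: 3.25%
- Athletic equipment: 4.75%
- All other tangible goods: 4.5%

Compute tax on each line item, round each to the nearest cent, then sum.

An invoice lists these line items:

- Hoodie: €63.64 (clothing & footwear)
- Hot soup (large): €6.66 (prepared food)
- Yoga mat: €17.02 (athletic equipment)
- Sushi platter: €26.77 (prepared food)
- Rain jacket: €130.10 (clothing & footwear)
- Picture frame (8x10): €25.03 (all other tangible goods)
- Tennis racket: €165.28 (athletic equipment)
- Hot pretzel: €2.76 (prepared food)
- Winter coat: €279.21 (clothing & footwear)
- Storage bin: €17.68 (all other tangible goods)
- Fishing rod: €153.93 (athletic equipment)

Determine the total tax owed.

Hoodie €63.64: clothing & footwear, under €200.00 → 0% → €0.00
Hot soup (large) €6.66: prepared food → 4.75% → €0.32
Yoga mat €17.02: athletic equipment → 4.75% → €0.81
Sushi platter €26.77: prepared food → 4.75% → €1.27
Rain jacket €130.10: clothing & footwear, under €200.00 → 0% → €0.00
Picture frame (8x10) €25.03: all other tangible goods → 4.5% → €1.13
Tennis racket €165.28: athletic equipment → 4.75% → €7.85
Hot pretzel €2.76: prepared food → 4.75% → €0.13
Winter coat €279.21: clothing & footwear, €200.00 or more → 6.75% → €18.85
Storage bin €17.68: all other tangible goods → 4.5% → €0.80
Fishing rod €153.93: athletic equipment → 4.75% → €7.31
Total tax = €0.32 + €0.81 + €1.27 + €1.13 + €7.85 + €0.13 + €18.85 + €0.80 + €7.31 = €38.47

€38.47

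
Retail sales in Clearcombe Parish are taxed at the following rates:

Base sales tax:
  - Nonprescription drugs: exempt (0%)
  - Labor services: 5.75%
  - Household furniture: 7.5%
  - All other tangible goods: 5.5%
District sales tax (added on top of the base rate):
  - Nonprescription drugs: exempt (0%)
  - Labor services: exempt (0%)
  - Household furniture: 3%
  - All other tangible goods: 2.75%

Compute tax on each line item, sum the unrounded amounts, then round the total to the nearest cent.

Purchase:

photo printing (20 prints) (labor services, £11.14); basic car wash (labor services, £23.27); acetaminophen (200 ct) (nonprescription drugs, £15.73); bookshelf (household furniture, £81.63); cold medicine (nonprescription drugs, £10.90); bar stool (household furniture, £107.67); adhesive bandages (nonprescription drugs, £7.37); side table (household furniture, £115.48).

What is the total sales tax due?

Photo printing (20 prints) £11.14: labor services → 5.75% + 0% district = 5.75% → £0.64055
Basic car wash £23.27: labor services → 5.75% + 0% district = 5.75% → £1.338025
Acetaminophen (200 ct) £15.73: nonprescription drugs → 0% + 0% district = 0% → £0.00
Bookshelf £81.63: household furniture → 7.5% + 3% district = 10.5% → £8.57115
Cold medicine £10.90: nonprescription drugs → 0% + 0% district = 0% → £0.00
Bar stool £107.67: household furniture → 7.5% + 3% district = 10.5% → £11.30535
Adhesive bandages £7.37: nonprescription drugs → 0% + 0% district = 0% → £0.00
Side table £115.48: household furniture → 7.5% + 3% district = 10.5% → £12.1254
Unrounded tax sum = £33.980475 → £33.98

£33.98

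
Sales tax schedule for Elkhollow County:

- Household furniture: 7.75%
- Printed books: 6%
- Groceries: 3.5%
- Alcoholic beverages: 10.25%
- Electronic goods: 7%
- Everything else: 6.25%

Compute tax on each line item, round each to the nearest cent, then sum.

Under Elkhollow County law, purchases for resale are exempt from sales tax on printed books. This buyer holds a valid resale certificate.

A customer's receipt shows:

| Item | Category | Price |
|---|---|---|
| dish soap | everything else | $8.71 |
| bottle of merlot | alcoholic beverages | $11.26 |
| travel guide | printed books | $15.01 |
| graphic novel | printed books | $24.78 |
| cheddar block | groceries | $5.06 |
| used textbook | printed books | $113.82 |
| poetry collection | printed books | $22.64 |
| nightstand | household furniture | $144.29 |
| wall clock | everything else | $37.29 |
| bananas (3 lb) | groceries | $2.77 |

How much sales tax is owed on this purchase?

$15.48

Dish soap $8.71: everything else → 6.25% → $0.54
Bottle of merlot $11.26: alcoholic beverages → 10.25% → $1.15
Travel guide $15.01: printed books, buyer-exempt → 0% → $0.00
Graphic novel $24.78: printed books, buyer-exempt → 0% → $0.00
Cheddar block $5.06: groceries → 3.5% → $0.18
Used textbook $113.82: printed books, buyer-exempt → 0% → $0.00
Poetry collection $22.64: printed books, buyer-exempt → 0% → $0.00
Nightstand $144.29: household furniture → 7.75% → $11.18
Wall clock $37.29: everything else → 6.25% → $2.33
Bananas (3 lb) $2.77: groceries → 3.5% → $0.10
Total tax = $0.54 + $1.15 + $0.18 + $11.18 + $2.33 + $0.10 = $15.48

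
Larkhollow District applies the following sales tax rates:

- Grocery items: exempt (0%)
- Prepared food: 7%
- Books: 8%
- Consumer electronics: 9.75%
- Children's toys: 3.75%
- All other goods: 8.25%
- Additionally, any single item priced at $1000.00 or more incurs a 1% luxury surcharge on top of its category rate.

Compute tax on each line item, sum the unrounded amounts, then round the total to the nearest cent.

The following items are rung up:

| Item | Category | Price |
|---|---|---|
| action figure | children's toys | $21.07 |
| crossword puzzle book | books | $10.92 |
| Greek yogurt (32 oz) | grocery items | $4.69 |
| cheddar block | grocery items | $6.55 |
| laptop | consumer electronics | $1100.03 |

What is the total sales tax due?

Action figure $21.07: children's toys → 3.75% → $0.790125
Crossword puzzle book $10.92: books → 8% → $0.8736
Greek yogurt (32 oz) $4.69: grocery items → 0% → $0.00
Cheddar block $6.55: grocery items → 0% → $0.00
Laptop $1100.03: consumer electronics → 9.75% + 1% surcharge = 10.75% → $118.253225
Unrounded tax sum = $119.91695 → $119.92

$119.92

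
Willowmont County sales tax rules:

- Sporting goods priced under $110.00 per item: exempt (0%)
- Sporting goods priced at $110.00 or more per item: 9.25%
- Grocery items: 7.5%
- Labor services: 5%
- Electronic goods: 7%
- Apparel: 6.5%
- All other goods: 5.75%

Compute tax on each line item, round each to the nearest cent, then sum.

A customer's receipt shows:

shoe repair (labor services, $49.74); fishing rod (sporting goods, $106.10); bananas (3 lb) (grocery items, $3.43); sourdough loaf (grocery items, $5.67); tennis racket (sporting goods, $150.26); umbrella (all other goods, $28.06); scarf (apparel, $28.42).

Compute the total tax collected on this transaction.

Shoe repair $49.74: labor services → 5% → $2.49
Fishing rod $106.10: sporting goods, under $110.00 → 0% → $0.00
Bananas (3 lb) $3.43: grocery items → 7.5% → $0.26
Sourdough loaf $5.67: grocery items → 7.5% → $0.43
Tennis racket $150.26: sporting goods, $110.00 or more → 9.25% → $13.90
Umbrella $28.06: all other goods → 5.75% → $1.61
Scarf $28.42: apparel → 6.5% → $1.85
Total tax = $2.49 + $0.26 + $0.43 + $13.90 + $1.61 + $1.85 = $20.54

$20.54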